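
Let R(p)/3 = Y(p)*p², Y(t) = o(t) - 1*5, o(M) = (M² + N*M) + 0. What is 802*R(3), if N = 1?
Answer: 151578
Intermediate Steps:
o(M) = M + M² (o(M) = (M² + 1*M) + 0 = (M² + M) + 0 = (M + M²) + 0 = M + M²)
Y(t) = -5 + t*(1 + t) (Y(t) = t*(1 + t) - 1*5 = t*(1 + t) - 5 = -5 + t*(1 + t))
R(p) = 3*p²*(-5 + p*(1 + p)) (R(p) = 3*((-5 + p*(1 + p))*p²) = 3*(p²*(-5 + p*(1 + p))) = 3*p²*(-5 + p*(1 + p)))
802*R(3) = 802*(3*3²*(-5 + 3*(1 + 3))) = 802*(3*9*(-5 + 3*4)) = 802*(3*9*(-5 + 12)) = 802*(3*9*7) = 802*189 = 151578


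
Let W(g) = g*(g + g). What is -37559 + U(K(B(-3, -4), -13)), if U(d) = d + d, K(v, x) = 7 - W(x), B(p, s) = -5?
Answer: -38221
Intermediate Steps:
W(g) = 2*g² (W(g) = g*(2*g) = 2*g²)
K(v, x) = 7 - 2*x²
U(d) = 2*d
-37559 + U(K(B(-3, -4), -13)) = -37559 + 2*(7 - 2*(-13)²) = -37559 + 2*(7 - 2*169) = -37559 + 2*(7 - 338) = -37559 + 2*(-331) = -37559 - 662 = -38221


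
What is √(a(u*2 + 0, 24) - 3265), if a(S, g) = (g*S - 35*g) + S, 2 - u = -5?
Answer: I*√3755 ≈ 61.278*I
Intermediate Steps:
u = 7 (u = 2 - 1*(-5) = 2 + 5 = 7)
a(S, g) = S - 35*g + S*g (a(S, g) = (S*g - 35*g) + S = (-35*g + S*g) + S = S - 35*g + S*g)
√(a(u*2 + 0, 24) - 3265) = √(((7*2 + 0) - 35*24 + (7*2 + 0)*24) - 3265) = √(((14 + 0) - 840 + (14 + 0)*24) - 3265) = √((14 - 840 + 14*24) - 3265) = √((14 - 840 + 336) - 3265) = √(-490 - 3265) = √(-3755) = I*√3755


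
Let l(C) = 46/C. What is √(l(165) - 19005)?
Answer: I*√517403535/165 ≈ 137.86*I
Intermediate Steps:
√(l(165) - 19005) = √(46/165 - 19005) = √(-3135779/165) = I*√517403535/165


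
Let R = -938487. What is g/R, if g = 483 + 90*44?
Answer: -1481/312829 ≈ -0.0047342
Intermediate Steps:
g = 4443 (g = 483 + 3960 = 4443)
g/R = 4443/(-938487) = 4443*(-1/938487) = -1481/312829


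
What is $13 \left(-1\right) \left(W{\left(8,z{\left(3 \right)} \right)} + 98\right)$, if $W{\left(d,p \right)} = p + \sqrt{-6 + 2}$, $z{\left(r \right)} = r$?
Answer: $-1313 - 26 i \approx -1313.0 - 26.0 i$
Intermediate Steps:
$W{\left(d,p \right)} = p + 2 i$ ($W{\left(d,p \right)} = p + \sqrt{-4} = p + 2 i$)
$13 \left(-1\right) \left(W{\left(8,z{\left(3 \right)} \right)} + 98\right) = 13 \left(-1\right) \left(\left(3 + 2 i\right) + 98\right) = - 13 \left(101 + 2 i\right) = -1313 - 26 i$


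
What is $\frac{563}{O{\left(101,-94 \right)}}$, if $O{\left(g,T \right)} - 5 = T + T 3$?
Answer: $- \frac{563}{371} \approx -1.5175$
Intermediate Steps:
$O{\left(g,T \right)} = 5 + 4 T$ ($O{\left(g,T \right)} = 5 + \left(T + T 3\right) = 5 + \left(T + 3 T\right) = 5 + 4 T$)
$\frac{563}{O{\left(101,-94 \right)}} = \frac{563}{5 + 4 \left(-94\right)} = \frac{563}{5 - 376} = \frac{563}{-371} = 563 \left(- \frac{1}{371}\right) = - \frac{563}{371}$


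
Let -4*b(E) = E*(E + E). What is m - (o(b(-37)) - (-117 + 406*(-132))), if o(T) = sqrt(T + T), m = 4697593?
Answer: 4643884 - 37*I ≈ 4.6439e+6 - 37.0*I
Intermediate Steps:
b(E) = -E**2/2 (b(E) = -E*(E + E)/4 = -E*2*E/4 = -E**2/2)
o(T) = sqrt(2)*sqrt(T) (o(T) = sqrt(2*T) = sqrt(2)*sqrt(T))
m - (o(b(-37)) - (-117 + 406*(-132))) = 4697593 - (sqrt(2)*sqrt(-1/2*(-37)**2) - (-117 + 406*(-132))) = 4697593 - (sqrt(2)*sqrt(-1/2*1369) - (-117 - 53592)) = 4697593 - (sqrt(2)*sqrt(-1369/2) - 1*(-53709)) = 4697593 - (sqrt(2)*(37*I*sqrt(2)/2) + 53709) = 4697593 - (37*I + 53709) = 4697593 - (53709 + 37*I) = 4697593 + (-53709 - 37*I) = 4643884 - 37*I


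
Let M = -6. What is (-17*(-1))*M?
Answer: -102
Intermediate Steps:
(-17*(-1))*M = -17*(-1)*(-6) = 17*(-6) = -102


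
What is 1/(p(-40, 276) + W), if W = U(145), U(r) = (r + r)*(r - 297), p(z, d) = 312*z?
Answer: -1/56560 ≈ -1.7680e-5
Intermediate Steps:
U(r) = 2*r*(-297 + r) (U(r) = (2*r)*(-297 + r) = 2*r*(-297 + r))
W = -44080 (W = 2*145*(-297 + 145) = 2*145*(-152) = -44080)
1/(p(-40, 276) + W) = 1/(312*(-40) - 44080) = 1/(-12480 - 44080) = 1/(-56560) = -1/56560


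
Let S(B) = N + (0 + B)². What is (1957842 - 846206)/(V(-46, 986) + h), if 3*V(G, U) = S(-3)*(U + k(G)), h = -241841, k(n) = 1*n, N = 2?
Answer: -3334908/715183 ≈ -4.6630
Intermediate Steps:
k(n) = n
S(B) = 2 + B² (S(B) = 2 + (0 + B)² = 2 + B²)
V(G, U) = 11*G/3 + 11*U/3 (V(G, U) = ((2 + (-3)²)*(U + G))/3 = ((2 + 9)*(G + U))/3 = (11*(G + U))/3 = (11*G + 11*U)/3 = 11*G/3 + 11*U/3)
(1957842 - 846206)/(V(-46, 986) + h) = (1957842 - 846206)/(((11/3)*(-46) + (11/3)*986) - 241841) = 1111636/((-506/3 + 10846/3) - 241841) = 1111636/(10340/3 - 241841) = 1111636/(-715183/3) = 1111636*(-3/715183) = -3334908/715183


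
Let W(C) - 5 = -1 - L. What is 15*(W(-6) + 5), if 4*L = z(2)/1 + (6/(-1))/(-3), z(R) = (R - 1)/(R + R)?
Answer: 2025/16 ≈ 126.56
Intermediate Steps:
z(R) = (-1 + R)/(2*R) (z(R) = (-1 + R)/((2*R)) = (-1 + R)*(1/(2*R)) = (-1 + R)/(2*R))
L = 9/16 (L = (((½)*(-1 + 2)/2)/1 + (6/(-1))/(-3))/4 = (((½)*(½)*1)*1 + (6*(-1))*(-⅓))/4 = ((¼)*1 - 6*(-⅓))/4 = (¼ + 2)/4 = (¼)*(9/4) = 9/16 ≈ 0.56250)
W(C) = 55/16 (W(C) = 5 + (-1 - 1*9/16) = 5 + (-1 - 9/16) = 5 - 25/16 = 55/16)
15*(W(-6) + 5) = 15*(55/16 + 5) = 15*(135/16) = 2025/16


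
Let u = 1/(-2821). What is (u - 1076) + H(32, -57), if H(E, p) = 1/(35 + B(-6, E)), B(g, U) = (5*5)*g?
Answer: -349073476/324415 ≈ -1076.0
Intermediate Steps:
B(g, U) = 25*g
u = -1/2821 ≈ -0.00035448
H(E, p) = -1/115 (H(E, p) = 1/(35 + 25*(-6)) = 1/(35 - 150) = 1/(-115) = -1/115)
(u - 1076) + H(32, -57) = (-1/2821 - 1076) - 1/115 = -3035397/2821 - 1/115 = -349073476/324415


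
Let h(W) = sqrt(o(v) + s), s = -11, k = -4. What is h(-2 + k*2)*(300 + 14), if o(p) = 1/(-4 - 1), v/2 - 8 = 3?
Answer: 628*I*sqrt(70)/5 ≈ 1050.8*I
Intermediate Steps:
v = 22 (v = 16 + 2*3 = 16 + 6 = 22)
o(p) = -1/5 (o(p) = 1/(-5) = -1/5)
h(W) = 2*I*sqrt(70)/5 (h(W) = sqrt(-1/5 - 11) = sqrt(-56/5) = 2*I*sqrt(70)/5)
h(-2 + k*2)*(300 + 14) = (2*I*sqrt(70)/5)*(300 + 14) = (2*I*sqrt(70)/5)*314 = 628*I*sqrt(70)/5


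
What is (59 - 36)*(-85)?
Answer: -1955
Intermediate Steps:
(59 - 36)*(-85) = 23*(-85) = -1955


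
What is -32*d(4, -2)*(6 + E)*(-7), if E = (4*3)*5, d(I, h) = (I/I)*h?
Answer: -29568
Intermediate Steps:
d(I, h) = h (d(I, h) = 1*h = h)
E = 60 (E = 12*5 = 60)
-32*d(4, -2)*(6 + E)*(-7) = -(-64)*(6 + 60)*(-7) = -(-64)*66*(-7) = -32*(-132)*(-7) = 4224*(-7) = -29568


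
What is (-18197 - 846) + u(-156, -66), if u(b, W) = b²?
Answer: 5293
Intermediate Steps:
(-18197 - 846) + u(-156, -66) = (-18197 - 846) + (-156)² = -19043 + 24336 = 5293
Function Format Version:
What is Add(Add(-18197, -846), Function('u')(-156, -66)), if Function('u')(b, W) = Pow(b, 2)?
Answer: 5293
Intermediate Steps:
Add(Add(-18197, -846), Function('u')(-156, -66)) = Add(Add(-18197, -846), Pow(-156, 2)) = Add(-19043, 24336) = 5293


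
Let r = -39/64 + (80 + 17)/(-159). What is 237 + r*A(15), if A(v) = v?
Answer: 741859/3392 ≈ 218.71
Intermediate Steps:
r = -12409/10176 (r = -39*1/64 + 97*(-1/159) = -39/64 - 97/159 = -12409/10176 ≈ -1.2194)
237 + r*A(15) = 237 - 12409/10176*15 = 237 - 62045/3392 = 741859/3392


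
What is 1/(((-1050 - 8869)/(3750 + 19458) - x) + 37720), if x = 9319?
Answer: 23208/659120489 ≈ 3.5211e-5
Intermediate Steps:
1/(((-1050 - 8869)/(3750 + 19458) - x) + 37720) = 1/(((-1050 - 8869)/(3750 + 19458) - 1*9319) + 37720) = 1/((-9919/23208 - 9319) + 37720) = 1/(-216285271/23208 + 37720) = 1/(659120489/23208) = 23208/659120489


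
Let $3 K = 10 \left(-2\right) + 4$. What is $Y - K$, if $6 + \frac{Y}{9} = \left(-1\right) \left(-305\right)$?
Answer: $\frac{8089}{3} \approx 2696.3$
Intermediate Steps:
$Y = 2691$ ($Y = -54 + 9 \left(\left(-1\right) \left(-305\right)\right) = -54 + 9 \cdot 305 = -54 + 2745 = 2691$)
$K = - \frac{16}{3}$ ($K = \frac{10 \left(-2\right) + 4}{3} = \frac{-20 + 4}{3} = \frac{1}{3} \left(-16\right) = - \frac{16}{3} \approx -5.3333$)
$Y - K = 2691 - - \frac{16}{3} = 2691 + \frac{16}{3} = \frac{8089}{3}$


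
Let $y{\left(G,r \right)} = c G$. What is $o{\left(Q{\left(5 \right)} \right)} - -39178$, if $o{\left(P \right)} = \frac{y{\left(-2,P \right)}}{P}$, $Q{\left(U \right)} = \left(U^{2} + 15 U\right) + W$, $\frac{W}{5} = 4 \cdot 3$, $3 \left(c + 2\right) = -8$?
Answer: $\frac{4701367}{120} \approx 39178.0$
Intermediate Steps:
$c = - \frac{14}{3}$ ($c = -2 + \frac{1}{3} \left(-8\right) = -2 - \frac{8}{3} = - \frac{14}{3} \approx -4.6667$)
$W = 60$ ($W = 5 \cdot 4 \cdot 3 = 5 \cdot 12 = 60$)
$y{\left(G,r \right)} = - \frac{14 G}{3}$
$Q{\left(U \right)} = 60 + U^{2} + 15 U$ ($Q{\left(U \right)} = \left(U^{2} + 15 U\right) + 60 = 60 + U^{2} + 15 U$)
$o{\left(P \right)} = \frac{28}{3 P}$ ($o{\left(P \right)} = \frac{\left(- \frac{14}{3}\right) \left(-2\right)}{P} = \frac{28}{3 P}$)
$o{\left(Q{\left(5 \right)} \right)} - -39178 = \frac{28}{3 \left(60 + 5^{2} + 15 \cdot 5\right)} - -39178 = \frac{28}{3 \left(60 + 25 + 75\right)} + 39178 = \frac{28}{3 \cdot 160} + 39178 = \frac{28}{3} \cdot \frac{1}{160} + 39178 = \frac{7}{120} + 39178 = \frac{4701367}{120}$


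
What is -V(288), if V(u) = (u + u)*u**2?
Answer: -47775744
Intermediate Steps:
V(u) = 2*u**3 (V(u) = (2*u)*u**2 = 2*u**3)
-V(288) = -2*288**3 = -2*23887872 = -1*47775744 = -47775744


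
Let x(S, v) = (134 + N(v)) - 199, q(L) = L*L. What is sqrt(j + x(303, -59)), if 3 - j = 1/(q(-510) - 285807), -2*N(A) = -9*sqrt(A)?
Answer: sqrt(-163890659724 + 11895297282*I*sqrt(59))/51414 ≈ 2.1195 + 8.1543*I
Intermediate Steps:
q(L) = L**2
N(A) = 9*sqrt(A)/2 (N(A) = -(-9)*sqrt(A)/2 = 9*sqrt(A)/2)
x(S, v) = -65 + 9*sqrt(v)/2 (x(S, v) = (134 + 9*sqrt(v)/2) - 199 = -65 + 9*sqrt(v)/2)
j = 77122/25707 (j = 3 - 1/((-510)**2 - 285807) = 3 - 1/(260100 - 285807) = 3 - 1/(-25707) = 3 - 1*(-1/25707) = 3 + 1/25707 = 77122/25707 ≈ 3.0000)
sqrt(j + x(303, -59)) = sqrt(77122/25707 + (-65 + 9*sqrt(-59)/2)) = sqrt(77122/25707 + (-65 + 9*(I*sqrt(59))/2)) = sqrt(77122/25707 + (-65 + 9*I*sqrt(59)/2)) = sqrt(-1593833/25707 + 9*I*sqrt(59)/2)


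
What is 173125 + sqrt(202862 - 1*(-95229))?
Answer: 173125 + sqrt(298091) ≈ 1.7367e+5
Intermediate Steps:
173125 + sqrt(202862 - 1*(-95229)) = 173125 + sqrt(202862 + 95229) = 173125 + sqrt(298091)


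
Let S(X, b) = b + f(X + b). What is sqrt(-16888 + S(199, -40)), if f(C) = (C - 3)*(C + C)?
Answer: 2*sqrt(8170) ≈ 180.78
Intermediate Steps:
f(C) = 2*C*(-3 + C) (f(C) = (-3 + C)*(2*C) = 2*C*(-3 + C))
S(X, b) = b + 2*(X + b)*(-3 + X + b) (S(X, b) = b + 2*(X + b)*(-3 + (X + b)) = b + 2*(X + b)*(-3 + X + b))
sqrt(-16888 + S(199, -40)) = sqrt(-16888 + (-40 + 2*(199 - 40)*(-3 + 199 - 40))) = sqrt(-16888 + (-40 + 2*159*156)) = sqrt(-16888 + (-40 + 49608)) = sqrt(-16888 + 49568) = sqrt(32680) = 2*sqrt(8170)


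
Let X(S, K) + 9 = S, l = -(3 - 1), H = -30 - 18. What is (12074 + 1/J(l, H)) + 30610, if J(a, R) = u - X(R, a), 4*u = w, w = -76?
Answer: 1621993/38 ≈ 42684.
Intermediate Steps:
H = -48
l = -2 (l = -1*2 = -2)
X(S, K) = -9 + S
u = -19 (u = (¼)*(-76) = -19)
J(a, R) = -10 - R (J(a, R) = -19 - (-9 + R) = -19 + (9 - R) = -10 - R)
(12074 + 1/J(l, H)) + 30610 = (12074 + 1/(-10 - 1*(-48))) + 30610 = (12074 + 1/(-10 + 48)) + 30610 = (12074 + 1/38) + 30610 = 458813/38 + 30610 = 1621993/38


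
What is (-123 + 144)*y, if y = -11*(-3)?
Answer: 693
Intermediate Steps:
y = 33
(-123 + 144)*y = (-123 + 144)*33 = 21*33 = 693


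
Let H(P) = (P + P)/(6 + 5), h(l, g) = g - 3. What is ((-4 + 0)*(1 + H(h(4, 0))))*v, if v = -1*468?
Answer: 9360/11 ≈ 850.91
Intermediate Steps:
h(l, g) = -3 + g
H(P) = 2*P/11 (H(P) = (2*P)/11 = (2*P)*(1/11) = 2*P/11)
v = -468
((-4 + 0)*(1 + H(h(4, 0))))*v = ((-4 + 0)*(1 + 2*(-3 + 0)/11))*(-468) = -4*(1 + (2/11)*(-3))*(-468) = -4*(1 - 6/11)*(-468) = -4*5/11*(-468) = -20/11*(-468) = 9360/11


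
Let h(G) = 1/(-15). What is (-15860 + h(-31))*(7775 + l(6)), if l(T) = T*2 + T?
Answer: -1853962493/15 ≈ -1.2360e+8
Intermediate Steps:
h(G) = -1/15
l(T) = 3*T (l(T) = 2*T + T = 3*T)
(-15860 + h(-31))*(7775 + l(6)) = (-15860 - 1/15)*(7775 + 3*6) = -237901*(7775 + 18)/15 = -237901/15*7793 = -1853962493/15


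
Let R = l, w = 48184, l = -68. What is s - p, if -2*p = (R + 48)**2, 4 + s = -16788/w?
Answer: 2356819/12046 ≈ 195.65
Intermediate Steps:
R = -68
s = -52381/12046 (s = -4 - 16788/48184 = -4 - 16788*1/48184 = -4 - 4197/12046 = -52381/12046 ≈ -4.3484)
p = -200 (p = -(-68 + 48)**2/2 = -1/2*(-20)**2 = -1/2*400 = -200)
s - p = -52381/12046 - 1*(-200) = -52381/12046 + 200 = 2356819/12046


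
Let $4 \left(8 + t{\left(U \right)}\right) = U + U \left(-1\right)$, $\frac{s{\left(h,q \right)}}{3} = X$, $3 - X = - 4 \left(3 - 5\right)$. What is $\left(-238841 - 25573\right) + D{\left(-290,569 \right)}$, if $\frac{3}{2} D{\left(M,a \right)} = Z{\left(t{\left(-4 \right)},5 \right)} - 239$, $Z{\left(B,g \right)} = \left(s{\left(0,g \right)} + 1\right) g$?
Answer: $-264620$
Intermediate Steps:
$X = -5$ ($X = 3 - - 4 \left(3 - 5\right) = 3 - \left(-4\right) \left(-2\right) = 3 - 8 = -5$)
$s{\left(h,q \right)} = -15$ ($s{\left(h,q \right)} = 3 \left(-5\right) = -15$)
$t{\left(U \right)} = -8$ ($t{\left(U \right)} = -8 + \frac{U + U \left(-1\right)}{4} = -8 + \frac{U - U}{4} = -8 + \frac{1}{4} \cdot 0 = -8 + 0 = -8$)
$Z{\left(B,g \right)} = - 14 g$ ($Z{\left(B,g \right)} = \left(-15 + 1\right) g = - 14 g$)
$D{\left(M,a \right)} = -206$ ($D{\left(M,a \right)} = \frac{2 \left(\left(-14\right) 5 - 239\right)}{3} = \frac{2 \left(-70 - 239\right)}{3} = \frac{2}{3} \left(-309\right) = -206$)
$\left(-238841 - 25573\right) + D{\left(-290,569 \right)} = \left(-238841 - 25573\right) - 206 = -264414 - 206 = -264620$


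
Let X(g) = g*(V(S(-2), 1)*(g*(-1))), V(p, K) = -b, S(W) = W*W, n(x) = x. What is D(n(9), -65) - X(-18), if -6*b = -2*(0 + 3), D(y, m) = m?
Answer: -389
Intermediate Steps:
b = 1 (b = -(-1)*(0 + 3)/3 = -(-1)*3/3 = -1/6*(-6) = 1)
S(W) = W**2
V(p, K) = -1 (V(p, K) = -1*1 = -1)
X(g) = g**2 (X(g) = g*(-g*(-1)) = g*(-(-1)*g) = g*g = g**2)
D(n(9), -65) - X(-18) = -65 - 1*(-18)**2 = -65 - 1*324 = -65 - 324 = -389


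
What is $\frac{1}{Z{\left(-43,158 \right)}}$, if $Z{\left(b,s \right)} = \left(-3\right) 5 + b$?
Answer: $- \frac{1}{58} \approx -0.017241$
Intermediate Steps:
$Z{\left(b,s \right)} = -15 + b$
$\frac{1}{Z{\left(-43,158 \right)}} = \frac{1}{-15 - 43} = \frac{1}{-58} = - \frac{1}{58}$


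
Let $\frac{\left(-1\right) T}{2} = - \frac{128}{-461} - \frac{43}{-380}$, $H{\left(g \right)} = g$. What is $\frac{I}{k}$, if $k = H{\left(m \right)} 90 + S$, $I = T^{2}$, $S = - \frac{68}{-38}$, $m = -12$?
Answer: $- \frac{4687182369}{8272039891400} \approx -0.00056663$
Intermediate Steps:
$S = \frac{34}{19}$ ($S = \left(-68\right) \left(- \frac{1}{38}\right) = \frac{34}{19} \approx 1.7895$)
$T = - \frac{68463}{87590}$ ($T = - 2 \left(- \frac{128}{-461} - \frac{43}{-380}\right) = - 2 \left(\left(-128\right) \left(- \frac{1}{461}\right) - - \frac{43}{380}\right) = - 2 \left(\frac{128}{461} + \frac{43}{380}\right) = \left(-2\right) \frac{68463}{175180} = - \frac{68463}{87590} \approx -0.78163$)
$I = \frac{4687182369}{7672008100}$ ($I = \left(- \frac{68463}{87590}\right)^{2} = \frac{4687182369}{7672008100} \approx 0.61095$)
$k = - \frac{20486}{19}$ ($k = \left(-12\right) 90 + \frac{34}{19} = -1080 + \frac{34}{19} = - \frac{20486}{19} \approx -1078.2$)
$\frac{I}{k} = \frac{4687182369}{7672008100 \left(- \frac{20486}{19}\right)} = \frac{4687182369}{7672008100} \left(- \frac{19}{20486}\right) = - \frac{4687182369}{8272039891400}$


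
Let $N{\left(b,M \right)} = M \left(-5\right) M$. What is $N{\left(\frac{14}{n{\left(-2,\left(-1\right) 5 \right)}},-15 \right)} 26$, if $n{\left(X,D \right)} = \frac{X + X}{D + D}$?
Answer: $-29250$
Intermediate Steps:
$n{\left(X,D \right)} = \frac{X}{D}$ ($n{\left(X,D \right)} = \frac{2 X}{2 D} = 2 X \frac{1}{2 D} = \frac{X}{D}$)
$N{\left(b,M \right)} = - 5 M^{2}$ ($N{\left(b,M \right)} = - 5 M M = - 5 M^{2}$)
$N{\left(\frac{14}{n{\left(-2,\left(-1\right) 5 \right)}},-15 \right)} 26 = - 5 \left(-15\right)^{2} \cdot 26 = \left(-5\right) 225 \cdot 26 = \left(-1125\right) 26 = -29250$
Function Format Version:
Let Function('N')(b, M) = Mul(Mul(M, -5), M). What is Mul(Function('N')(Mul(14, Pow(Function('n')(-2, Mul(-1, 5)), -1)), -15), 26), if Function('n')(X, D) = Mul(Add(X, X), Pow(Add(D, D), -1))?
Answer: -29250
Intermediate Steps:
Function('n')(X, D) = Mul(X, Pow(D, -1)) (Function('n')(X, D) = Mul(Mul(2, X), Pow(Mul(2, D), -1)) = Mul(Mul(2, X), Mul(Rational(1, 2), Pow(D, -1))) = Mul(X, Pow(D, -1)))
Function('N')(b, M) = Mul(-5, Pow(M, 2)) (Function('N')(b, M) = Mul(Mul(-5, M), M) = Mul(-5, Pow(M, 2)))
Mul(Function('N')(Mul(14, Pow(Function('n')(-2, Mul(-1, 5)), -1)), -15), 26) = Mul(Mul(-5, Pow(-15, 2)), 26) = Mul(Mul(-5, 225), 26) = Mul(-1125, 26) = -29250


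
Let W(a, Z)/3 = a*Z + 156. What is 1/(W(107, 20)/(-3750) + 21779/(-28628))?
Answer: -17892500/46476819 ≈ -0.38498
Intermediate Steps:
W(a, Z) = 468 + 3*Z*a (W(a, Z) = 3*(a*Z + 156) = 3*(Z*a + 156) = 3*(156 + Z*a) = 468 + 3*Z*a)
1/(W(107, 20)/(-3750) + 21779/(-28628)) = 1/((468 + 3*20*107)/(-3750) + 21779/(-28628)) = 1/((468 + 6420)*(-1/3750) + 21779*(-1/28628)) = 1/(6888*(-1/3750) - 21779/28628) = 1/(-1148/625 - 21779/28628) = 1/(-46476819/17892500) = -17892500/46476819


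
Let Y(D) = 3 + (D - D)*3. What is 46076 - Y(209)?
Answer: 46073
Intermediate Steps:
Y(D) = 3 (Y(D) = 3 + 0*3 = 3 + 0 = 3)
46076 - Y(209) = 46076 - 1*3 = 46076 - 3 = 46073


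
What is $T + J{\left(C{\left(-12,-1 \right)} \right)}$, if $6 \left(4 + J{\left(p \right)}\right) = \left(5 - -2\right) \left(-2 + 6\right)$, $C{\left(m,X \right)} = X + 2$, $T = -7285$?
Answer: $- \frac{21853}{3} \approx -7284.3$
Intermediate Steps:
$C{\left(m,X \right)} = 2 + X$
$J{\left(p \right)} = \frac{2}{3}$ ($J{\left(p \right)} = -4 + \frac{\left(5 - -2\right) \left(-2 + 6\right)}{6} = -4 + \frac{\left(5 + 2\right) 4}{6} = -4 + \frac{7 \cdot 4}{6} = -4 + \frac{1}{6} \cdot 28 = -4 + \frac{14}{3} = \frac{2}{3}$)
$T + J{\left(C{\left(-12,-1 \right)} \right)} = -7285 + \frac{2}{3} = - \frac{21853}{3}$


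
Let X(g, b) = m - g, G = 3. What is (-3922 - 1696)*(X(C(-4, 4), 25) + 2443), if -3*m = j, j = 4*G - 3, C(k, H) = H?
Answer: -13685448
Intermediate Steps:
j = 9 (j = 4*3 - 3 = 12 - 3 = 9)
m = -3 (m = -⅓*9 = -3)
X(g, b) = -3 - g
(-3922 - 1696)*(X(C(-4, 4), 25) + 2443) = (-3922 - 1696)*((-3 - 1*4) + 2443) = -5618*((-3 - 4) + 2443) = -5618*(-7 + 2443) = -5618*2436 = -13685448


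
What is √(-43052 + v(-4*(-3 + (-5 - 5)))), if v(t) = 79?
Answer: 7*I*√877 ≈ 207.3*I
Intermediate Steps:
√(-43052 + v(-4*(-3 + (-5 - 5)))) = √(-43052 + 79) = √(-42973) = 7*I*√877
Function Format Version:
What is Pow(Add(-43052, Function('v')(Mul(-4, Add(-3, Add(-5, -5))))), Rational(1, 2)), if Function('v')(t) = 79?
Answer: Mul(7, I, Pow(877, Rational(1, 2))) ≈ Mul(207.30, I)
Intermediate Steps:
Pow(Add(-43052, Function('v')(Mul(-4, Add(-3, Add(-5, -5))))), Rational(1, 2)) = Pow(Add(-43052, 79), Rational(1, 2)) = Pow(-42973, Rational(1, 2)) = Mul(7, I, Pow(877, Rational(1, 2)))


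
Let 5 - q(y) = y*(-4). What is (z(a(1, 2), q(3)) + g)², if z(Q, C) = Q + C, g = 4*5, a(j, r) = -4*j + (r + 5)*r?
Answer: 2209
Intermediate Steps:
a(j, r) = -4*j + r*(5 + r) (a(j, r) = -4*j + (5 + r)*r = -4*j + r*(5 + r))
q(y) = 5 + 4*y (q(y) = 5 - y*(-4) = 5 - (-4)*y = 5 + 4*y)
g = 20
z(Q, C) = C + Q
(z(a(1, 2), q(3)) + g)² = (((5 + 4*3) + (2² - 4*1 + 5*2)) + 20)² = (((5 + 12) + (4 - 4 + 10)) + 20)² = ((17 + 10) + 20)² = (27 + 20)² = 47² = 2209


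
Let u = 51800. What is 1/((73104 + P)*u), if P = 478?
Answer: 1/3811547600 ≈ 2.6236e-10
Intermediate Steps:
1/((73104 + P)*u) = 1/((73104 + 478)*51800) = (1/51800)/73582 = (1/73582)*(1/51800) = 1/3811547600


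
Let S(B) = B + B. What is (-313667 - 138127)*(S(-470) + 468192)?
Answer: -211101650088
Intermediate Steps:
S(B) = 2*B
(-313667 - 138127)*(S(-470) + 468192) = (-313667 - 138127)*(2*(-470) + 468192) = -451794*(-940 + 468192) = -451794*467252 = -211101650088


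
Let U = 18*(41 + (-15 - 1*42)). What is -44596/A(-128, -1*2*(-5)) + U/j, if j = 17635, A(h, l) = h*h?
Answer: -197792263/72232960 ≈ -2.7383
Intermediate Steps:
A(h, l) = h²
U = -288 (U = 18*(41 + (-15 - 42)) = 18*(41 - 57) = 18*(-16) = -288)
-44596/A(-128, -1*2*(-5)) + U/j = -44596/((-128)²) - 288/17635 = -44596/16384 - 288*1/17635 = -44596*1/16384 - 288/17635 = -11149/4096 - 288/17635 = -197792263/72232960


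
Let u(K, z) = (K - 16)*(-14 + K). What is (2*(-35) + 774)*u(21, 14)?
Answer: 24640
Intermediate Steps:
u(K, z) = (-16 + K)*(-14 + K)
(2*(-35) + 774)*u(21, 14) = (2*(-35) + 774)*(224 + 21**2 - 30*21) = (-70 + 774)*(224 + 441 - 630) = 704*35 = 24640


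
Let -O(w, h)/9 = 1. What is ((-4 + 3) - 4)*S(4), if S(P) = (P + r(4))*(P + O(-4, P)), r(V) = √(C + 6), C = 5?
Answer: 100 + 25*√11 ≈ 182.92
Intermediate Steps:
r(V) = √11 (r(V) = √(5 + 6) = √11)
O(w, h) = -9 (O(w, h) = -9*1 = -9)
S(P) = (-9 + P)*(P + √11) (S(P) = (P + √11)*(P - 9) = (P + √11)*(-9 + P) = (-9 + P)*(P + √11))
((-4 + 3) - 4)*S(4) = ((-4 + 3) - 4)*(4² - 9*4 - 9*√11 + 4*√11) = (-1 - 4)*(16 - 36 - 9*√11 + 4*√11) = -5*(-20 - 5*√11) = 100 + 25*√11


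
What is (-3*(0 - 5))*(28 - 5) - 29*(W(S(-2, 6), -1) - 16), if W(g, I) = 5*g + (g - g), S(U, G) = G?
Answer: -61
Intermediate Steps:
W(g, I) = 5*g (W(g, I) = 5*g + 0 = 5*g)
(-3*(0 - 5))*(28 - 5) - 29*(W(S(-2, 6), -1) - 16) = (-3*(0 - 5))*(28 - 5) - 29*(5*6 - 16) = -3*(-5)*23 - 29*(30 - 16) = 15*23 - 29*14 = 345 - 1*406 = 345 - 406 = -61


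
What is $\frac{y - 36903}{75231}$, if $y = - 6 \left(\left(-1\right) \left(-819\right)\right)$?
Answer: $- \frac{13939}{25077} \approx -0.55585$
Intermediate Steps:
$y = -4914$ ($y = \left(-6\right) 819 = -4914$)
$\frac{y - 36903}{75231} = \frac{-4914 - 36903}{75231} = \left(-41817\right) \frac{1}{75231} = - \frac{13939}{25077}$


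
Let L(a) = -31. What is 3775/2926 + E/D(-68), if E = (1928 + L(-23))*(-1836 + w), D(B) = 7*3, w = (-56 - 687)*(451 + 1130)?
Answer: -310972007883/2926 ≈ -1.0628e+8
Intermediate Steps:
w = -1174683 (w = -743*1581 = -1174683)
D(B) = 21
E = -2231856543 (E = (1928 - 31)*(-1836 - 1174683) = 1897*(-1176519) = -2231856543)
3775/2926 + E/D(-68) = 3775/2926 - 2231856543/21 = 3775*(1/2926) - 2231856543*1/21 = 3775/2926 - 106278883 = -310972007883/2926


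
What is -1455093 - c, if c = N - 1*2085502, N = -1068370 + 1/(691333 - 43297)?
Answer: 1100869948043/648036 ≈ 1.6988e+6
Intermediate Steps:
N = -692342221319/648036 (N = -1068370 + 1/648036 = -692342221319/648036 ≈ -1.0684e+6)
c = -2043822595391/648036 (c = -692342221319/648036 - 1*2085502 = -692342221319/648036 - 2085502 = -2043822595391/648036 ≈ -3.1539e+6)
-1455093 - c = -1455093 - 1*(-2043822595391/648036) = -1455093 + 2043822595391/648036 = 1100869948043/648036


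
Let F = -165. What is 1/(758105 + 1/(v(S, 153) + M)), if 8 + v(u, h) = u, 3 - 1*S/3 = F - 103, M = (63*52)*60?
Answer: 197365/149623393326 ≈ 1.3191e-6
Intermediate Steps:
M = 196560 (M = 3276*60 = 196560)
S = 813 (S = 9 - 3*(-165 - 103) = 9 - 3*(-268) = 9 + 804 = 813)
v(u, h) = -8 + u
1/(758105 + 1/(v(S, 153) + M)) = 1/(758105 + 1/((-8 + 813) + 196560)) = 1/(758105 + 1/(805 + 196560)) = 1/(758105 + 1/197365) = 1/(149623393326/197365) = 197365/149623393326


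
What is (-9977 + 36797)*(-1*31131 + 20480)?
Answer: -285659820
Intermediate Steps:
(-9977 + 36797)*(-1*31131 + 20480) = 26820*(-31131 + 20480) = 26820*(-10651) = -285659820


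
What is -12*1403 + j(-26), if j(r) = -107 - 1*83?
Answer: -17026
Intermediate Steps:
j(r) = -190 (j(r) = -107 - 83 = -190)
-12*1403 + j(-26) = -12*1403 - 190 = -16836 - 190 = -17026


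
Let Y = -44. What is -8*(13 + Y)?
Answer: 248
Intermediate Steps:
-8*(13 + Y) = -8*(13 - 44) = -8*(-31) = 248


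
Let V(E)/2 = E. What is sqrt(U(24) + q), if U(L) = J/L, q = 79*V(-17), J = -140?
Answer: I*sqrt(96906)/6 ≈ 51.883*I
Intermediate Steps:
V(E) = 2*E
q = -2686 (q = 79*(2*(-17)) = 79*(-34) = -2686)
U(L) = -140/L
sqrt(U(24) + q) = sqrt(-140/24 - 2686) = sqrt(-140*1/24 - 2686) = sqrt(-35/6 - 2686) = sqrt(-16151/6) = I*sqrt(96906)/6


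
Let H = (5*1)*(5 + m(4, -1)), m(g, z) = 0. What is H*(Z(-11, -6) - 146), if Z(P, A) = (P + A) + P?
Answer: -4350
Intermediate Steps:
H = 25 (H = (5*1)*(5 + 0) = 5*5 = 25)
Z(P, A) = A + 2*P (Z(P, A) = (A + P) + P = A + 2*P)
H*(Z(-11, -6) - 146) = 25*((-6 + 2*(-11)) - 146) = 25*((-6 - 22) - 146) = 25*(-28 - 146) = 25*(-174) = -4350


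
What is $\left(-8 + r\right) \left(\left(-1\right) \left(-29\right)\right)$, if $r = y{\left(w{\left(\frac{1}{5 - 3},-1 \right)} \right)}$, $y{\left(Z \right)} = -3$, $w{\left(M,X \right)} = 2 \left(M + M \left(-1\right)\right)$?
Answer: $-319$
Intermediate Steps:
$w{\left(M,X \right)} = 0$ ($w{\left(M,X \right)} = 2 \left(M - M\right) = 2 \cdot 0 = 0$)
$r = -3$
$\left(-8 + r\right) \left(\left(-1\right) \left(-29\right)\right) = \left(-8 - 3\right) \left(\left(-1\right) \left(-29\right)\right) = \left(-11\right) 29 = -319$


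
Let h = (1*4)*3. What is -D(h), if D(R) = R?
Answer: -12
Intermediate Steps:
h = 12 (h = 4*3 = 12)
-D(h) = -1*12 = -12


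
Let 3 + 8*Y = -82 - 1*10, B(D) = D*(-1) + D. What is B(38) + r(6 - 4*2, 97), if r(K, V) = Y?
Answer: -95/8 ≈ -11.875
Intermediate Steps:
B(D) = 0 (B(D) = -D + D = 0)
Y = -95/8 (Y = -3/8 + (-82 - 1*10)/8 = -3/8 + (-82 - 10)/8 = -3/8 + (1/8)*(-92) = -3/8 - 23/2 = -95/8 ≈ -11.875)
r(K, V) = -95/8
B(38) + r(6 - 4*2, 97) = 0 - 95/8 = -95/8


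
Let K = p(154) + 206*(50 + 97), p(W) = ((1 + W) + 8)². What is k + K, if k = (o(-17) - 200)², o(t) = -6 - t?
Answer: 92572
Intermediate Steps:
p(W) = (9 + W)²
k = 35721 (k = ((-6 - 1*(-17)) - 200)² = ((-6 + 17) - 200)² = (11 - 200)² = (-189)² = 35721)
K = 56851 (K = (9 + 154)² + 206*(50 + 97) = 163² + 206*147 = 26569 + 30282 = 56851)
k + K = 35721 + 56851 = 92572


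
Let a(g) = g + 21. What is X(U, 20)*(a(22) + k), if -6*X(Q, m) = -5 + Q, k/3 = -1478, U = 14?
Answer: 13173/2 ≈ 6586.5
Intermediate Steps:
k = -4434 (k = 3*(-1478) = -4434)
X(Q, m) = ⅚ - Q/6 (X(Q, m) = -(-5 + Q)/6 = ⅚ - Q/6)
a(g) = 21 + g
X(U, 20)*(a(22) + k) = (⅚ - ⅙*14)*((21 + 22) - 4434) = (⅚ - 7/3)*(43 - 4434) = -3/2*(-4391) = 13173/2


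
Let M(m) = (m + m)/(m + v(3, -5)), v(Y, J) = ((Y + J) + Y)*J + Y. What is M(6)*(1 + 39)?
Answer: 120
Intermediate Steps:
v(Y, J) = Y + J*(J + 2*Y) (v(Y, J) = ((J + Y) + Y)*J + Y = (J + 2*Y)*J + Y = J*(J + 2*Y) + Y = Y + J*(J + 2*Y))
M(m) = 2*m/(-2 + m) (M(m) = (m + m)/(m + (3 + (-5)**2 + 2*(-5)*3)) = (2*m)/(m + (3 + 25 - 30)) = (2*m)/(m - 2) = (2*m)/(-2 + m) = 2*m/(-2 + m))
M(6)*(1 + 39) = (2*6/(-2 + 6))*(1 + 39) = (2*6/4)*40 = (2*6*(1/4))*40 = 3*40 = 120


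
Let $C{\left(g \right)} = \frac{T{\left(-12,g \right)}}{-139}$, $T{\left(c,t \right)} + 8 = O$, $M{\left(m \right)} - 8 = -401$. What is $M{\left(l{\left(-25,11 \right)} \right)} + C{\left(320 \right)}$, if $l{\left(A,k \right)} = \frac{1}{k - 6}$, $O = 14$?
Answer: $- \frac{54633}{139} \approx -393.04$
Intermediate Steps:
$l{\left(A,k \right)} = \frac{1}{-6 + k}$
$M{\left(m \right)} = -393$ ($M{\left(m \right)} = 8 - 401 = -393$)
$T{\left(c,t \right)} = 6$ ($T{\left(c,t \right)} = -8 + 14 = 6$)
$C{\left(g \right)} = - \frac{6}{139}$ ($C{\left(g \right)} = \frac{6}{-139} = 6 \left(- \frac{1}{139}\right) = - \frac{6}{139}$)
$M{\left(l{\left(-25,11 \right)} \right)} + C{\left(320 \right)} = -393 - \frac{6}{139} = - \frac{54633}{139}$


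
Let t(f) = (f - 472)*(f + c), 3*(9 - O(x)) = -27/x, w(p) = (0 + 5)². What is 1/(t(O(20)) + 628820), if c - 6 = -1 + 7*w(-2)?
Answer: 400/216475961 ≈ 1.8478e-6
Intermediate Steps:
w(p) = 25 (w(p) = 5² = 25)
O(x) = 9 + 9/x (O(x) = 9 - (-9)/x = 9 + 9/x)
c = 180 (c = 6 + (-1 + 7*25) = 6 + (-1 + 175) = 6 + 174 = 180)
t(f) = (-472 + f)*(180 + f) (t(f) = (f - 472)*(f + 180) = (-472 + f)*(180 + f))
1/(t(O(20)) + 628820) = 1/((-84960 + (9 + 9/20)² - 292*(9 + 9/20)) + 628820) = 1/((-84960 + (189/20)² - 292*189/20) + 628820) = 1/((-84960 + 35721/400 - 13797/5) + 628820) = 1/(-35052039/400 + 628820) = 1/(216475961/400) = 400/216475961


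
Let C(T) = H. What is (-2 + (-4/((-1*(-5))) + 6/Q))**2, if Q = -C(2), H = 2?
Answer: 841/25 ≈ 33.640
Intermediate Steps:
C(T) = 2
Q = -2 (Q = -1*2 = -2)
(-2 + (-4/((-1*(-5))) + 6/Q))**2 = (-2 + (-4/((-1*(-5))) + 6/(-2)))**2 = (-2 + (-4/5 + 6*(-1/2)))**2 = (-2 + (-4*1/5 - 3))**2 = (-2 + (-4/5 - 3))**2 = (-2 - 19/5)**2 = (-29/5)**2 = 841/25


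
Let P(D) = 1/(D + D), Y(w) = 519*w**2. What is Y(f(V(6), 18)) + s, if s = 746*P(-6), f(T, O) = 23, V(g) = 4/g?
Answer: 1646933/6 ≈ 2.7449e+5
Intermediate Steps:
P(D) = 1/(2*D)
s = -373/6 (s = 746*((1/2)/(-6)) = 746*((1/2)*(-1/6)) = 746*(-1/12) = -373/6 ≈ -62.167)
Y(f(V(6), 18)) + s = 519*23**2 - 373/6 = 519*529 - 373/6 = 274551 - 373/6 = 1646933/6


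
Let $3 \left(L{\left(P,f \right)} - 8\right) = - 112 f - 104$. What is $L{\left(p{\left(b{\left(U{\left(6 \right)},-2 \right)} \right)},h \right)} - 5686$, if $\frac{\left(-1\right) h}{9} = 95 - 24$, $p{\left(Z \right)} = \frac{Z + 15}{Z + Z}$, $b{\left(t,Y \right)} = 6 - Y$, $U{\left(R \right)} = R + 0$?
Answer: $\frac{54430}{3} \approx 18143.0$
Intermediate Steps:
$U{\left(R \right)} = R$
$p{\left(Z \right)} = \frac{15 + Z}{2 Z}$
$h = -639$ ($h = - 9 \left(95 - 24\right) = \left(-9\right) 71 = -639$)
$L{\left(P,f \right)} = - \frac{80}{3} - \frac{112 f}{3}$ ($L{\left(P,f \right)} = 8 + \frac{- 112 f - 104}{3} = 8 + \frac{-104 - 112 f}{3} = 8 - \left(\frac{104}{3} + \frac{112 f}{3}\right) = - \frac{80}{3} - \frac{112 f}{3}$)
$L{\left(p{\left(b{\left(U{\left(6 \right)},-2 \right)} \right)},h \right)} - 5686 = \left(- \frac{80}{3} - -23856\right) - 5686 = \left(- \frac{80}{3} + 23856\right) - 5686 = \frac{71488}{3} - 5686 = \frac{54430}{3}$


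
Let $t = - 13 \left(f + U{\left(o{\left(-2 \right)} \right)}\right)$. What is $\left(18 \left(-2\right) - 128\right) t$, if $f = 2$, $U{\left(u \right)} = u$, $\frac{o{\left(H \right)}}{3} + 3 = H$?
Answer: $-27716$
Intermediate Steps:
$o{\left(H \right)} = -9 + 3 H$
$t = 169$ ($t = - 13 \left(2 + \left(-9 + 3 \left(-2\right)\right)\right) = - 13 \left(2 - 15\right) = \left(-13\right) \left(-13\right) = 169$)
$\left(18 \left(-2\right) - 128\right) t = \left(18 \left(-2\right) - 128\right) 169 = \left(-36 - 128\right) 169 = \left(-164\right) 169 = -27716$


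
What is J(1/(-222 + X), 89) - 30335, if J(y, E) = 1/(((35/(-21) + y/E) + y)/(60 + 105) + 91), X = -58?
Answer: -3404788640215/112239653 ≈ -30335.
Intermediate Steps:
J(y, E) = 1/(9008/99 + y/165 + y/(165*E)) (J(y, E) = 1/(((35*(-1/21) + y/E) + y)/165 + 91) = 1/(((-5/3 + y/E) + y)*(1/165) + 91) = 1/((-5/3 + y + y/E)*(1/165) + 91) = 1/((-1/99 + y/165 + y/(165*E)) + 91) = 1/(9008/99 + y/165 + y/(165*E)))
J(1/(-222 + X), 89) - 30335 = 495*89/(3/(-222 - 58) + 45040*89 + 3*89/(-222 - 58)) - 30335 = 495*89/(3/(-280) + 4008560 + 3*89/(-280)) - 30335 = 495*89/(3*(-1/280) + 4008560 + 3*89*(-1/280)) - 30335 = 495*89/(-3/280 + 4008560 - 267/280) - 30335 = 495*89/(112239653/28) - 30335 = 495*89*(28/112239653) - 30335 = 1233540/112239653 - 30335 = -3404788640215/112239653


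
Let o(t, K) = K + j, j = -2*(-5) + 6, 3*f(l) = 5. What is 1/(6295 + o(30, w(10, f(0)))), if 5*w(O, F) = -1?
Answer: 5/31554 ≈ 0.00015846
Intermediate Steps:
f(l) = 5/3 (f(l) = (⅓)*5 = 5/3)
w(O, F) = -⅕ (w(O, F) = (⅕)*(-1) = -⅕)
j = 16 (j = 10 + 6 = 16)
o(t, K) = 16 + K (o(t, K) = K + 16 = 16 + K)
1/(6295 + o(30, w(10, f(0)))) = 1/(6295 + (16 - ⅕)) = 1/(6295 + 79/5) = 1/(31554/5) = 5/31554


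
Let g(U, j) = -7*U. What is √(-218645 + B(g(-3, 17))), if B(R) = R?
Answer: 16*I*√854 ≈ 467.57*I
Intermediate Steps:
√(-218645 + B(g(-3, 17))) = √(-218645 - 7*(-3)) = √(-218645 + 21) = √(-218624) = 16*I*√854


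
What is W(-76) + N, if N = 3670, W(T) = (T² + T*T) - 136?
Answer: 15086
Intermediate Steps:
W(T) = -136 + 2*T² (W(T) = (T² + T²) - 136 = 2*T² - 136 = -136 + 2*T²)
W(-76) + N = (-136 + 2*(-76)²) + 3670 = (-136 + 2*5776) + 3670 = (-136 + 11552) + 3670 = 11416 + 3670 = 15086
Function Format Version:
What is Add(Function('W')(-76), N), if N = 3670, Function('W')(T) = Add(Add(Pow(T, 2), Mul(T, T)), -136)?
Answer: 15086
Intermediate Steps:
Function('W')(T) = Add(-136, Mul(2, Pow(T, 2))) (Function('W')(T) = Add(Add(Pow(T, 2), Pow(T, 2)), -136) = Add(Mul(2, Pow(T, 2)), -136) = Add(-136, Mul(2, Pow(T, 2))))
Add(Function('W')(-76), N) = Add(Add(-136, Mul(2, Pow(-76, 2))), 3670) = Add(Add(-136, Mul(2, 5776)), 3670) = Add(Add(-136, 11552), 3670) = Add(11416, 3670) = 15086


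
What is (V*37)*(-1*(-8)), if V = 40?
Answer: 11840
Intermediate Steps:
(V*37)*(-1*(-8)) = (40*37)*(-1*(-8)) = 1480*8 = 11840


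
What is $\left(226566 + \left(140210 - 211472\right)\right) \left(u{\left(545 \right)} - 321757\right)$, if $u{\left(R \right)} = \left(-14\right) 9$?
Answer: $-49989717432$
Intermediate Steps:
$u{\left(R \right)} = -126$
$\left(226566 + \left(140210 - 211472\right)\right) \left(u{\left(545 \right)} - 321757\right) = \left(226566 + \left(140210 - 211472\right)\right) \left(-126 - 321757\right) = \left(226566 - 71262\right) \left(-321883\right) = 155304 \left(-321883\right) = -49989717432$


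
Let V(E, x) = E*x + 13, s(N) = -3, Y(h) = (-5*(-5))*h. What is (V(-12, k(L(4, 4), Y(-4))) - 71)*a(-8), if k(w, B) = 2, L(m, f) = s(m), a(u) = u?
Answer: 656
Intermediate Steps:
Y(h) = 25*h
L(m, f) = -3
V(E, x) = 13 + E*x
(V(-12, k(L(4, 4), Y(-4))) - 71)*a(-8) = ((13 - 12*2) - 71)*(-8) = ((13 - 24) - 71)*(-8) = (-11 - 71)*(-8) = -82*(-8) = 656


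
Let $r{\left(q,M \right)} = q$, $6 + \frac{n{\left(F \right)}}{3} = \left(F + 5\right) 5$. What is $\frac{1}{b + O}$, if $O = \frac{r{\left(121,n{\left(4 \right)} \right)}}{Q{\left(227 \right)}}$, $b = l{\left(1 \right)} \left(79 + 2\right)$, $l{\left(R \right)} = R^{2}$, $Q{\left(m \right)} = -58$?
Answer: $\frac{58}{4577} \approx 0.012672$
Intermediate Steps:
$n{\left(F \right)} = 57 + 15 F$ ($n{\left(F \right)} = -18 + 3 \left(F + 5\right) 5 = -18 + 3 \left(5 + F\right) 5 = -18 + 3 \left(25 + 5 F\right) = -18 + \left(75 + 15 F\right) = 57 + 15 F$)
$b = 81$ ($b = 1^{2} \left(79 + 2\right) = 1 \cdot 81 = 81$)
$O = - \frac{121}{58}$ ($O = \frac{121}{-58} = 121 \left(- \frac{1}{58}\right) = - \frac{121}{58} \approx -2.0862$)
$\frac{1}{b + O} = \frac{1}{81 - \frac{121}{58}} = \frac{1}{\frac{4577}{58}} = \frac{58}{4577}$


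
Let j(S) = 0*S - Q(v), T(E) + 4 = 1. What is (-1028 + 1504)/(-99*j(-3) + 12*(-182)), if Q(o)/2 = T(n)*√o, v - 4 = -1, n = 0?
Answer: -86632/309279 + 7854*√3/103093 ≈ -0.14816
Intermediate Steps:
v = 3 (v = 4 - 1 = 3)
T(E) = -3 (T(E) = -4 + 1 = -3)
Q(o) = -6*√o (Q(o) = 2*(-3*√o) = -6*√o)
j(S) = 6*√3 (j(S) = 0*S - (-6)*√3 = 0 + 6*√3 = 6*√3)
(-1028 + 1504)/(-99*j(-3) + 12*(-182)) = (-1028 + 1504)/(-594*√3 + 12*(-182)) = 476/(-594*√3 - 2184) = 476/(-2184 - 594*√3)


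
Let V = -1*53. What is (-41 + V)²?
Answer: 8836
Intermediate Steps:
V = -53
(-41 + V)² = (-41 - 53)² = (-94)² = 8836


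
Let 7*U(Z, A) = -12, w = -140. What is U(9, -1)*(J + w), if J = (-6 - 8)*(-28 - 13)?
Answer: -744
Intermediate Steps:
U(Z, A) = -12/7 (U(Z, A) = (⅐)*(-12) = -12/7)
J = 574 (J = -14*(-41) = 574)
U(9, -1)*(J + w) = -12*(574 - 140)/7 = -12/7*434 = -744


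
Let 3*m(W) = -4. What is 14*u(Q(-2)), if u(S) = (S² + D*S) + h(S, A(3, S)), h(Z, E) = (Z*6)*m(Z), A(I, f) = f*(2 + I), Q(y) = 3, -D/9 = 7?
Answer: -2856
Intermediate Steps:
D = -63 (D = -9*7 = -63)
m(W) = -4/3 (m(W) = (⅓)*(-4) = -4/3)
h(Z, E) = -8*Z (h(Z, E) = (Z*6)*(-4/3) = (6*Z)*(-4/3) = -8*Z)
u(S) = S² - 71*S (u(S) = (S² - 63*S) - 8*S = S² - 71*S)
14*u(Q(-2)) = 14*(3*(-71 + 3)) = 14*(3*(-68)) = 14*(-204) = -2856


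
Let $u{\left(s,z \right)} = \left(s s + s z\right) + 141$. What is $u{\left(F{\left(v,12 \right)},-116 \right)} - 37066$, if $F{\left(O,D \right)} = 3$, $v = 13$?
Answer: $-37264$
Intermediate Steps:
$u{\left(s,z \right)} = 141 + s^{2} + s z$ ($u{\left(s,z \right)} = \left(s^{2} + s z\right) + 141 = 141 + s^{2} + s z$)
$u{\left(F{\left(v,12 \right)},-116 \right)} - 37066 = \left(141 + 3^{2} + 3 \left(-116\right)\right) - 37066 = \left(141 + 9 - 348\right) - 37066 = -198 - 37066 = -37264$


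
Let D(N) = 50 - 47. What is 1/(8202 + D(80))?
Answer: 1/8205 ≈ 0.00012188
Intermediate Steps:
D(N) = 3
1/(8202 + D(80)) = 1/(8202 + 3) = 1/8205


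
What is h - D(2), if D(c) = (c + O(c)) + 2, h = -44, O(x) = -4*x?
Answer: -40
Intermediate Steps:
D(c) = 2 - 3*c (D(c) = (c - 4*c) + 2 = -3*c + 2 = 2 - 3*c)
h - D(2) = -44 - (2 - 3*2) = -44 - (2 - 6) = -44 - 1*(-4) = -44 + 4 = -40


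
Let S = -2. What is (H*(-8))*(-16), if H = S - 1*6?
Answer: -1024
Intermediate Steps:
H = -8 (H = -2 - 1*6 = -2 - 6 = -8)
(H*(-8))*(-16) = -8*(-8)*(-16) = 64*(-16) = -1024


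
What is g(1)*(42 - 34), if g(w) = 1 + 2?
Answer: 24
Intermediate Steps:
g(w) = 3
g(1)*(42 - 34) = 3*(42 - 34) = 3*8 = 24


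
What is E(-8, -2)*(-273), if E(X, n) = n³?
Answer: 2184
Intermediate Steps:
E(-8, -2)*(-273) = (-2)³*(-273) = -8*(-273) = 2184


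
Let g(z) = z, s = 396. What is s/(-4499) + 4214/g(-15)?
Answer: -1724066/6135 ≈ -281.02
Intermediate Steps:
s/(-4499) + 4214/g(-15) = 396/(-4499) + 4214/(-15) = 396*(-1/4499) + 4214*(-1/15) = -36/409 - 4214/15 = -1724066/6135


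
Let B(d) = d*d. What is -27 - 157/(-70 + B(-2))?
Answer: -1625/66 ≈ -24.621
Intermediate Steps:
B(d) = d**2
-27 - 157/(-70 + B(-2)) = -27 - 157/(-70 + (-2)**2) = -27 - 157/(-70 + 4) = -27 - 157/(-66) = -27 - 1/66*(-157) = -27 + 157/66 = -1625/66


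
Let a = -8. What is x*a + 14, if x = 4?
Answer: -18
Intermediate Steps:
x*a + 14 = 4*(-8) + 14 = -32 + 14 = -18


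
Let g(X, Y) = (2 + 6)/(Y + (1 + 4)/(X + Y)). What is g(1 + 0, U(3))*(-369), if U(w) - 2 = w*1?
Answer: -17712/35 ≈ -506.06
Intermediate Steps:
U(w) = 2 + w (U(w) = 2 + w*1 = 2 + w)
g(X, Y) = 8/(Y + 5/(X + Y))
g(1 + 0, U(3))*(-369) = (8*((1 + 0) + (2 + 3))/(5 + (2 + 3)**2 + (1 + 0)*(2 + 3)))*(-369) = (8*(1 + 5)/(5 + 5**2 + 1*5))*(-369) = (8*6/(5 + 25 + 5))*(-369) = (8*6/35)*(-369) = (8*(1/35)*6)*(-369) = (48/35)*(-369) = -17712/35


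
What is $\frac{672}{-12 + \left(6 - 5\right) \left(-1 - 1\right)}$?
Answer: $-48$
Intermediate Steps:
$\frac{672}{-12 + \left(6 - 5\right) \left(-1 - 1\right)} = \frac{672}{-12 + \left(6 - 5\right) \left(-2\right)} = \frac{672}{-12 + 1 \left(-2\right)} = \frac{672}{-12 - 2} = \frac{672}{-14} = 672 \left(- \frac{1}{14}\right) = -48$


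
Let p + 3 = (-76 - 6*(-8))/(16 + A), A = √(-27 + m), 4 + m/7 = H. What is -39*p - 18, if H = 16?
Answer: 37173/199 - 1092*√57/199 ≈ 145.37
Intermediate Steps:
m = 84 (m = -28 + 7*16 = -28 + 112 = 84)
A = √57 (A = √(-27 + 84) = √57 ≈ 7.5498)
p = -3 - 28/(16 + √57) (p = -3 + (-76 - 6*(-8))/(16 + √57) = -3 + (-76 + 48)/(16 + √57) = -3 - 28/(16 + √57) ≈ -4.1890)
-39*p - 18 = -39*(-1045/199 + 28*√57/199) - 18 = (40755/199 - 1092*√57/199) - 18 = 37173/199 - 1092*√57/199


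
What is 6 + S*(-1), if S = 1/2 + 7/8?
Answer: 37/8 ≈ 4.6250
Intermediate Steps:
S = 11/8 (S = 1*(1/2) + 7*(1/8) = 1/2 + 7/8 = 11/8 ≈ 1.3750)
6 + S*(-1) = 6 + (11/8)*(-1) = 6 - 11/8 = 37/8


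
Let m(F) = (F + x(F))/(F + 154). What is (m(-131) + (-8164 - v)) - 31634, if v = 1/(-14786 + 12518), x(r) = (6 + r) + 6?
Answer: -2076589849/52164 ≈ -39809.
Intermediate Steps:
x(r) = 12 + r
v = -1/2268 (v = 1/(-2268) = -1/2268 ≈ -0.00044092)
m(F) = (12 + 2*F)/(154 + F) (m(F) = (F + (12 + F))/(F + 154) = (12 + 2*F)/(154 + F))
(m(-131) + (-8164 - v)) - 31634 = (2*(6 - 131)/(154 - 131) + (-8164 - 1*(-1/2268))) - 31634 = (2*(-125)/23 + (-8164 + 1/2268)) - 31634 = (2*(1/23)*(-125) - 18515951/2268) - 31634 = (-250/23 - 18515951/2268) - 31634 = -426433873/52164 - 31634 = -2076589849/52164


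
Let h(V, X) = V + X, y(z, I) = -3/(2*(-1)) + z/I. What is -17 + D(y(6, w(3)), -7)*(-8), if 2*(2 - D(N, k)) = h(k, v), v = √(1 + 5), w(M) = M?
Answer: -61 + 4*√6 ≈ -51.202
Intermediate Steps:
y(z, I) = 3/2 + z/I (y(z, I) = -3/(-2) + z/I = -3*(-½) + z/I = 3/2 + z/I)
v = √6 ≈ 2.4495
D(N, k) = 2 - k/2 - √6/2 (D(N, k) = 2 - (k + √6)/2 = 2 + (-k/2 - √6/2) = 2 - k/2 - √6/2)
-17 + D(y(6, w(3)), -7)*(-8) = -17 + (2 - ½*(-7) - √6/2)*(-8) = -17 + (2 + 7/2 - √6/2)*(-8) = -17 + (11/2 - √6/2)*(-8) = -17 + (-44 + 4*√6) = -61 + 4*√6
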